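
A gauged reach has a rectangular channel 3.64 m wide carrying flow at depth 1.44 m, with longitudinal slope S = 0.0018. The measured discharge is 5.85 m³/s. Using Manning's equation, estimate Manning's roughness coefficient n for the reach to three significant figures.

A = b·y = 3.64 × 1.44 = 5.242 m²
P = b + 2y = 3.64 + 2×1.44 = 6.520 m
R = A/P = 5.242/6.520 = 0.8039 m
n = (1/Q)·A·R^(2/3)·S^(1/2) = (1/5.85) × 5.242 × 0.8646 × 0.04243 = 0.03287

0.0329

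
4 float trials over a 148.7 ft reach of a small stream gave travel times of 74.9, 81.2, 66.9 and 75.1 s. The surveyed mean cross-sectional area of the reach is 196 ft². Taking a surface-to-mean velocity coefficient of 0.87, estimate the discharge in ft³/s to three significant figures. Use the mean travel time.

t̄ = (74.9 + 81.2 + 66.9 + 75.1) / 4 = 74.525 s
v_surface = L / t̄ = 148.7 / 74.525 = 1.995 ft/s
v_mean = 0.87 × 1.995 = 1.736 ft/s
Q = A × v_mean = 196 × 1.736 = 340.2 ft³/s

340 ft³/s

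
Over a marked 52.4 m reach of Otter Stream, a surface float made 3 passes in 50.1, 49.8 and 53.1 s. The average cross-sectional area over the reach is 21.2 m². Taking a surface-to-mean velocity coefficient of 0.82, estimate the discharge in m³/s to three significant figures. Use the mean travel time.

17.9 m³/s

t̄ = (50.1 + 49.8 + 53.1) / 3 = 51 s
v_surface = L / t̄ = 52.4 / 51 = 1.027 m/s
v_mean = 0.82 × 1.027 = 0.8425 m/s
Q = A × v_mean = 21.2 × 0.8425 = 17.86 m³/s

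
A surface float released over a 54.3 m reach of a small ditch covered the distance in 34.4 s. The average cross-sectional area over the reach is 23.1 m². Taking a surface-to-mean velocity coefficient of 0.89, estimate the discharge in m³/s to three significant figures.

v_surface = L / t̄ = 54.3 / 34.4 = 1.578 m/s
v_mean = 0.89 × 1.578 = 1.405 m/s
Q = A × v_mean = 23.1 × 1.405 = 32.45 m³/s

32.5 m³/s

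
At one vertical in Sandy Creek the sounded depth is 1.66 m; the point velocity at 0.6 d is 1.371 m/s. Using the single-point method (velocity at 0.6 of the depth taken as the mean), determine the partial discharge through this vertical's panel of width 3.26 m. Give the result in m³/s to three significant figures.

7.42 m³/s

v̄ = v₀.₆ = 1.371 m/s
q = v̄ × d × w = 1.371 × 1.66 × 3.26 = 7.419 m³/s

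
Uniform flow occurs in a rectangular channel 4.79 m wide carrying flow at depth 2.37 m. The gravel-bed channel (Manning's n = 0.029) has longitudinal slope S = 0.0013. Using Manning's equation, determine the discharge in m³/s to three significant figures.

A = b·y = 4.79 × 2.37 = 11.35 m²
P = b + 2y = 4.79 + 2×2.37 = 9.530 m
R = A/P = 11.35/9.530 = 1.191 m
Q = (1/n)·A·R^(2/3)·S^(1/2) = (1/0.029) × 11.35 × 1.191^(2/3) × 0.0013^(1/2) = 15.86 m³/s

15.9 m³/s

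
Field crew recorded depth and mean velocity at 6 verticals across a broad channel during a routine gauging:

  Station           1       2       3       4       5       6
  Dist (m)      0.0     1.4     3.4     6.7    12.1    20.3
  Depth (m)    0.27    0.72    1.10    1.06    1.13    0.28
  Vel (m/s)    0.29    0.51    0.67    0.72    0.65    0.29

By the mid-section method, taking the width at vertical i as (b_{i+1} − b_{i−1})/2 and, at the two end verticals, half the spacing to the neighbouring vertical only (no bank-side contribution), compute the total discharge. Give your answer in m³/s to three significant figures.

11.3 m³/s

w_1 = (1.4 − 0.0)/2 = 0.7 m; q_1 = 0.29 × 0.27 × 0.7 = 0.05481 m³/s
w_2 = (3.4 − 0.0)/2 = 1.7 m; q_2 = 0.51 × 0.72 × 1.7 = 0.6242 m³/s
w_3 = (6.7 − 1.4)/2 = 2.65 m; q_3 = 0.67 × 1.10 × 2.65 = 1.953 m³/s
w_4 = (12.1 − 3.4)/2 = 4.35 m; q_4 = 0.72 × 1.06 × 4.35 = 3.320 m³/s
w_5 = (20.3 − 6.7)/2 = 6.8 m; q_5 = 0.65 × 1.13 × 6.8 = 4.995 m³/s
w_6 = (20.3 − 12.1)/2 = 4.1 m; q_6 = 0.29 × 0.28 × 4.1 = 0.3329 m³/s
Q = Σ qᵢ = 11.28 m³/s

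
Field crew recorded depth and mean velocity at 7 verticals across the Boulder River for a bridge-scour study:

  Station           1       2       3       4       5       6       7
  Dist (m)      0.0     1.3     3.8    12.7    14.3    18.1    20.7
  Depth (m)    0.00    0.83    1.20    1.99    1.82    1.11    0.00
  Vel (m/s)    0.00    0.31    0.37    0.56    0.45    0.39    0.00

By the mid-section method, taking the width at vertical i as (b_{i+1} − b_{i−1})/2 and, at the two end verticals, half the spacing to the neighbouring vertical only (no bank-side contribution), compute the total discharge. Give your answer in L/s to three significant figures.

12500 L/s

w_2 = (3.8 − 0.0)/2 = 1.9 m; q_2 = 0.31 × 0.83 × 1.9 = 0.4889 m³/s
w_3 = (12.7 − 1.3)/2 = 5.7 m; q_3 = 0.37 × 1.20 × 5.7 = 2.531 m³/s
w_4 = (14.3 − 3.8)/2 = 5.25 m; q_4 = 0.56 × 1.99 × 5.25 = 5.851 m³/s
w_5 = (18.1 − 12.7)/2 = 2.7 m; q_5 = 0.45 × 1.82 × 2.7 = 2.211 m³/s
w_6 = (20.7 − 14.3)/2 = 3.2 m; q_6 = 0.39 × 1.11 × 3.2 = 1.385 m³/s
Stations 1, 7 contribute zero (depth or velocity is 0).
Q = Σ qᵢ = 12.47 m³/s
= 12.47 × 1000 = 12470 L/s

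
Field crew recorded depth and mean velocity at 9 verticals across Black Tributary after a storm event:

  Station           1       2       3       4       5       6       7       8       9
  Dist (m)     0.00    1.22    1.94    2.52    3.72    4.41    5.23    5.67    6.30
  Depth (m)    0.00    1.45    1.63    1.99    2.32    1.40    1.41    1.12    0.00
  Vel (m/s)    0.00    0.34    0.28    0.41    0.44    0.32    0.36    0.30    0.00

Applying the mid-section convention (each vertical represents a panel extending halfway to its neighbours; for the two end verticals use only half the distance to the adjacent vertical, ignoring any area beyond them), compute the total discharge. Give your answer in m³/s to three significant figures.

w_2 = (1.94 − 0.00)/2 = 0.97 m; q_2 = 0.34 × 1.45 × 0.97 = 0.4782 m³/s
w_3 = (2.52 − 1.22)/2 = 0.65 m; q_3 = 0.28 × 1.63 × 0.65 = 0.2967 m³/s
w_4 = (3.72 − 1.94)/2 = 0.89 m; q_4 = 0.41 × 1.99 × 0.89 = 0.7262 m³/s
w_5 = (4.41 − 2.52)/2 = 0.945 m; q_5 = 0.44 × 2.32 × 0.945 = 0.9647 m³/s
w_6 = (5.23 − 3.72)/2 = 0.755 m; q_6 = 0.32 × 1.40 × 0.755 = 0.3382 m³/s
w_7 = (5.67 − 4.41)/2 = 0.63 m; q_7 = 0.36 × 1.41 × 0.63 = 0.3198 m³/s
w_8 = (6.30 − 5.23)/2 = 0.535 m; q_8 = 0.30 × 1.12 × 0.535 = 0.1798 m³/s
Stations 1, 9 contribute zero (depth or velocity is 0).
Q = Σ qᵢ = 3.303 m³/s

3.30 m³/s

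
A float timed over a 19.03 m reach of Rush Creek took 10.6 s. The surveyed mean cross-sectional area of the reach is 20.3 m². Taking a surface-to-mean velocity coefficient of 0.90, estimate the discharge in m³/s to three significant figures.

v_surface = L / t̄ = 19.03 / 10.6 = 1.795 m/s
v_mean = 0.90 × 1.795 = 1.616 m/s
Q = A × v_mean = 20.3 × 1.616 = 32.80 m³/s

32.8 m³/s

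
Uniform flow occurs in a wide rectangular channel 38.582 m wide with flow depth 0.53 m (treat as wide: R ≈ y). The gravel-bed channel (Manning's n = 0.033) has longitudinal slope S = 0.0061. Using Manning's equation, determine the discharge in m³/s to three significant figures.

A = b·y = 38.582 × 0.53 = 20.45 m²
Wide channel: R ≈ y = 0.53 m
Q = (1/n)·A·R^(2/3)·S^(1/2) = (1/0.033) × 20.45 × 0.5300^(2/3) × 0.0061^(1/2) = 31.70 m³/s

31.7 m³/s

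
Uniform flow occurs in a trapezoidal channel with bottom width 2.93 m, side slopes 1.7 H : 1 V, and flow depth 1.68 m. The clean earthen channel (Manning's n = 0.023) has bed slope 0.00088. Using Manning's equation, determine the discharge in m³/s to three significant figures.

12.7 m³/s

A = (b + z·y)·y = (2.93 + 1.7×1.68)×1.68 = 9.720 m²
P = b + 2y√(1+z²) = 2.93 + 2×1.68×√(1+1.7²) = 9.557 m
R = A/P = 9.720/9.557 = 1.017 m
Q = (1/n)·A·R^(2/3)·S^(1/2) = (1/0.023) × 9.720 × 1.017^(2/3) × 0.00088^(1/2) = 12.68 m³/s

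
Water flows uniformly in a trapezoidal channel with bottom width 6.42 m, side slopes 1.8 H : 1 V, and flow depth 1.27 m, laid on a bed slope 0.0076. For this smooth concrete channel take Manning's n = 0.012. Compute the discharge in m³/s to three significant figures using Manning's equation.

77.6 m³/s

A = (b + z·y)·y = (6.42 + 1.8×1.27)×1.27 = 11.06 m²
P = b + 2y√(1+z²) = 6.42 + 2×1.27×√(1+1.8²) = 11.65 m
R = A/P = 11.06/11.65 = 0.9491 m
Q = (1/n)·A·R^(2/3)·S^(1/2) = (1/0.012) × 11.06 × 0.9491^(2/3) × 0.0076^(1/2) = 77.57 m³/s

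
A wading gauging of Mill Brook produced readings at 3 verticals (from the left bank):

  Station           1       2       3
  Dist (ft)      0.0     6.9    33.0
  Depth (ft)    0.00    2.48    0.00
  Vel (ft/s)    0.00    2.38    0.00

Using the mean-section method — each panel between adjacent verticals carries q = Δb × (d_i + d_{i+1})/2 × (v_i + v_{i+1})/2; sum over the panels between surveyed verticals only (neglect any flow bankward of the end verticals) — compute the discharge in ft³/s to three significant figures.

48.7 ft³/s

Panel 1-2: Δb = 6.9 ft, d̄ = (0.00+2.48)/2 = 1.24, v̄ = (0.00+2.38)/2 = 1.19 → q = 6.9×1.24×1.19 = 10.18 ft³/s
Panel 2-3: Δb = 26.1 ft, d̄ = (2.48+0.00)/2 = 1.24, v̄ = (2.38+0.00)/2 = 1.19 → q = 26.1×1.24×1.19 = 38.51 ft³/s
Q = Σ q = 48.69 ft³/s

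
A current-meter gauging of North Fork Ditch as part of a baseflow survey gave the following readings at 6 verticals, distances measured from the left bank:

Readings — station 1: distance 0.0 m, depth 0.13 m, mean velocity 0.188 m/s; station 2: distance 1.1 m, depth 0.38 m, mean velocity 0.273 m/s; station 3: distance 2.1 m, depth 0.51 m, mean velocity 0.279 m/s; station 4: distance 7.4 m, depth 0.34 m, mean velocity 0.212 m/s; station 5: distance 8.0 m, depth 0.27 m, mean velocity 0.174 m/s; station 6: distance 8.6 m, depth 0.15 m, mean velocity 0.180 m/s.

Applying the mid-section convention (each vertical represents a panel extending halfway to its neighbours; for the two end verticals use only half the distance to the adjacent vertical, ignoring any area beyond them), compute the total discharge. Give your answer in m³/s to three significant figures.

w_1 = (1.1 − 0.0)/2 = 0.55 m; q_1 = 0.188 × 0.13 × 0.55 = 0.01344 m³/s
w_2 = (2.1 − 0.0)/2 = 1.05 m; q_2 = 0.273 × 0.38 × 1.05 = 0.1089 m³/s
w_3 = (7.4 − 1.1)/2 = 3.15 m; q_3 = 0.279 × 0.51 × 3.15 = 0.4482 m³/s
w_4 = (8.0 − 2.1)/2 = 2.95 m; q_4 = 0.212 × 0.34 × 2.95 = 0.2126 m³/s
w_5 = (8.6 − 7.4)/2 = 0.6 m; q_5 = 0.174 × 0.27 × 0.6 = 0.02819 m³/s
w_6 = (8.6 − 8.0)/2 = 0.3 m; q_6 = 0.180 × 0.15 × 0.3 = 0.008100 m³/s
Q = Σ qᵢ = 0.8195 m³/s

0.820 m³/s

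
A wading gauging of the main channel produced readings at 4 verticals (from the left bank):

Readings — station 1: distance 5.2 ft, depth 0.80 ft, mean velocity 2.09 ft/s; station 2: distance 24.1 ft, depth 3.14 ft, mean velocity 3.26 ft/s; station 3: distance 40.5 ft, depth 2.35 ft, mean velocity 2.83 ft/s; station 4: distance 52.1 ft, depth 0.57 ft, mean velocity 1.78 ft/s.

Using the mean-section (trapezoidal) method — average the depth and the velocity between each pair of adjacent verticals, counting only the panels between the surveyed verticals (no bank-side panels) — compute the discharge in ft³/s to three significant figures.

Panel 1-2: Δb = 18.9 ft, d̄ = (0.80+3.14)/2 = 1.97, v̄ = (2.09+3.26)/2 = 2.675 → q = 18.9×1.97×2.675 = 99.60 ft³/s
Panel 2-3: Δb = 16.4 ft, d̄ = (3.14+2.35)/2 = 2.745, v̄ = (3.26+2.83)/2 = 3.045 → q = 16.4×2.745×3.045 = 137.1 ft³/s
Panel 3-4: Δb = 11.6 ft, d̄ = (2.35+0.57)/2 = 1.46, v̄ = (2.83+1.78)/2 = 2.305 → q = 11.6×1.46×2.305 = 39.04 ft³/s
Q = Σ q = 275.7 ft³/s

276 ft³/s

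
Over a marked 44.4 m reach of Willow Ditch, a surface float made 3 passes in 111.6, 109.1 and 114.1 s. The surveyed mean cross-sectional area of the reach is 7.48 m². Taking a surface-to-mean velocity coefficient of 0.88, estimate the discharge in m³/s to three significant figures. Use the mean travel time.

2.62 m³/s

t̄ = (111.6 + 109.1 + 114.1) / 3 = 111.6 s
v_surface = L / t̄ = 44.4 / 111.6 = 0.3978 m/s
v_mean = 0.88 × 0.3978 = 0.3501 m/s
Q = A × v_mean = 7.48 × 0.3501 = 2.619 m³/s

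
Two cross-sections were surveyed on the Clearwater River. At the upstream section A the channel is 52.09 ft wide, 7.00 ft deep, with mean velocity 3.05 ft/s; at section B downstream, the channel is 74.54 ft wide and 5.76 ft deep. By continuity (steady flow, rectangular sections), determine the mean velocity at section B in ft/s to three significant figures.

2.59 ft/s

Q = A₁V₁ = (52.09×7.00) × 3.05 = 1112 ft³/s
A₂ = 74.54 × 5.76 = 429.4 ft²
V₂ = Q/A₂ = 1112/429.4 = 2.590 ft/s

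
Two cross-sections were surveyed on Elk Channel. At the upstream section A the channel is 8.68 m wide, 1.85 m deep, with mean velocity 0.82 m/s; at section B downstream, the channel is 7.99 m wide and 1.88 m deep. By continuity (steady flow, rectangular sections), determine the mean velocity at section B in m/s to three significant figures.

0.877 m/s

Q = A₁V₁ = (8.68×1.85) × 0.82 = 13.17 m³/s
A₂ = 7.99 × 1.88 = 15.02 m²
V₂ = Q/A₂ = 13.17/15.02 = 0.8766 m/s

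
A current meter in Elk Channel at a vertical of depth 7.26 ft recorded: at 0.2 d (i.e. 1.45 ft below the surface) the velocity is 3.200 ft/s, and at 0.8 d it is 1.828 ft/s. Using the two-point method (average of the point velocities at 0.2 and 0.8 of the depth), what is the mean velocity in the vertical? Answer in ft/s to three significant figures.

v̄ = (3.200 + 1.828) / 2 = 2.514 ft/s

2.51 ft/s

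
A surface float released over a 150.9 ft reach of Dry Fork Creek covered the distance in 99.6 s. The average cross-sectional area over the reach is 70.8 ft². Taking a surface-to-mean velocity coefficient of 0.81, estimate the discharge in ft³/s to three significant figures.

86.9 ft³/s

v_surface = L / t̄ = 150.9 / 99.6 = 1.515 ft/s
v_mean = 0.81 × 1.515 = 1.227 ft/s
Q = A × v_mean = 70.8 × 1.227 = 86.89 ft³/s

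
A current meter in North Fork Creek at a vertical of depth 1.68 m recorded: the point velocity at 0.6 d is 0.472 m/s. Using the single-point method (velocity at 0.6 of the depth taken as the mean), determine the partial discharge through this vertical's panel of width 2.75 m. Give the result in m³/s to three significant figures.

v̄ = v₀.₆ = 0.472 m/s
q = v̄ × d × w = 0.4720 × 1.68 × 2.75 = 2.181 m³/s

2.18 m³/s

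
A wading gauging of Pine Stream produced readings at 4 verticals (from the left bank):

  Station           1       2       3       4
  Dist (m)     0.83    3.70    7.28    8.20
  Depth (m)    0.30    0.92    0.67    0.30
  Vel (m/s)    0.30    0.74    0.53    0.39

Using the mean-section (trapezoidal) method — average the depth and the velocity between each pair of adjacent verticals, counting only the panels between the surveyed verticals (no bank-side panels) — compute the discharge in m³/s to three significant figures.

Panel 1-2: Δb = 2.87 m, d̄ = (0.30+0.92)/2 = 0.61, v̄ = (0.30+0.74)/2 = 0.52 → q = 2.87×0.61×0.52 = 0.9104 m³/s
Panel 2-3: Δb = 3.58 m, d̄ = (0.92+0.67)/2 = 0.795, v̄ = (0.74+0.53)/2 = 0.635 → q = 3.58×0.795×0.635 = 1.807 m³/s
Panel 3-4: Δb = 0.92 m, d̄ = (0.67+0.30)/2 = 0.485, v̄ = (0.53+0.39)/2 = 0.46 → q = 0.92×0.485×0.46 = 0.2053 m³/s
Q = Σ q = 2.923 m³/s

2.92 m³/s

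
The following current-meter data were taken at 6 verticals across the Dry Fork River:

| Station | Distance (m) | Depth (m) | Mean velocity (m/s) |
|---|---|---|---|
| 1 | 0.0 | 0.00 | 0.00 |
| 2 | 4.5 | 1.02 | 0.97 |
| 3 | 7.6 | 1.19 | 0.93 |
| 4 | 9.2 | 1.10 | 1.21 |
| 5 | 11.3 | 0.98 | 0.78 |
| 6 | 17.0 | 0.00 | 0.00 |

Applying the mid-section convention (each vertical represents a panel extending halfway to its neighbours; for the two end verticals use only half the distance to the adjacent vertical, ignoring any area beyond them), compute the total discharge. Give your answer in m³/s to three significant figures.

w_2 = (7.6 − 0.0)/2 = 3.8 m; q_2 = 0.97 × 1.02 × 3.8 = 3.760 m³/s
w_3 = (9.2 − 4.5)/2 = 2.35 m; q_3 = 0.93 × 1.19 × 2.35 = 2.601 m³/s
w_4 = (11.3 − 7.6)/2 = 1.85 m; q_4 = 1.21 × 1.10 × 1.85 = 2.462 m³/s
w_5 = (17.0 − 9.2)/2 = 3.9 m; q_5 = 0.78 × 0.98 × 3.9 = 2.981 m³/s
Stations 1, 6 contribute zero (depth or velocity is 0).
Q = Σ qᵢ = 11.80 m³/s

11.8 m³/s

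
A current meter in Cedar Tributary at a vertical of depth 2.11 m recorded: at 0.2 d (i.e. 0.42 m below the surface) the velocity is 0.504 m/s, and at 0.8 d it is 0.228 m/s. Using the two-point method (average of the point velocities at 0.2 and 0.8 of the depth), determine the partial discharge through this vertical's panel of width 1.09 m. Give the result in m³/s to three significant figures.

0.842 m³/s

v̄ = (0.504 + 0.228) / 2 = 0.3660 m/s
q = v̄ × d × w = 0.3660 × 2.11 × 1.09 = 0.8418 m³/s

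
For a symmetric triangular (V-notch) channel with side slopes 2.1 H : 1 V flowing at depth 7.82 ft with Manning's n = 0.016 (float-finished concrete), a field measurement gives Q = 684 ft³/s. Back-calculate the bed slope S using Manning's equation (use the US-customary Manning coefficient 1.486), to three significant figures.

0.000612

A = z·y² = 2.1×7.82² = 128.4 ft²
P = 2y√(1+z²) = 2×7.82×√(1+2.1²) = 36.38 ft
R = A/P = 128.4/36.38 = 3.530 ft
S = (Q·n / (1.486·A·R^(2/3)))² = (684×0.016 / (1.486×128.4×2.318))² = 0.0006119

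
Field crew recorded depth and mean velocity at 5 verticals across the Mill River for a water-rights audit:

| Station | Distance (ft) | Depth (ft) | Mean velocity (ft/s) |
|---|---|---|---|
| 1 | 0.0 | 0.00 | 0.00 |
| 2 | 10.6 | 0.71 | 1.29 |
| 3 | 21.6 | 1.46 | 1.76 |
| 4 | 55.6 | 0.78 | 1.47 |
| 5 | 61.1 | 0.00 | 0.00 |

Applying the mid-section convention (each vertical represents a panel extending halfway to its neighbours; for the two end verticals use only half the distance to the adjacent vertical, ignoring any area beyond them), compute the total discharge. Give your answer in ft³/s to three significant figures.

90.4 ft³/s

w_2 = (21.6 − 0.0)/2 = 10.8 ft; q_2 = 1.29 × 0.71 × 10.8 = 9.892 ft³/s
w_3 = (55.6 − 10.6)/2 = 22.5 ft; q_3 = 1.76 × 1.46 × 22.5 = 57.82 ft³/s
w_4 = (61.1 − 21.6)/2 = 19.75 ft; q_4 = 1.47 × 0.78 × 19.75 = 22.65 ft³/s
Stations 1, 5 contribute zero (depth or velocity is 0).
Q = Σ qᵢ = 90.35 ft³/s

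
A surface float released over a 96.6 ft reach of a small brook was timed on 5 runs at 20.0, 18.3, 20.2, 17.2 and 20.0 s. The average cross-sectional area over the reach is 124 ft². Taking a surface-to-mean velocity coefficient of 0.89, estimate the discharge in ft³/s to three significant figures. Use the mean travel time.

557 ft³/s

t̄ = (20.0 + 18.3 + 20.2 + 17.2 + 20.0) / 5 = 19.14 s
v_surface = L / t̄ = 96.6 / 19.14 = 5.047 ft/s
v_mean = 0.89 × 5.047 = 4.492 ft/s
Q = A × v_mean = 124 × 4.492 = 557.0 ft³/s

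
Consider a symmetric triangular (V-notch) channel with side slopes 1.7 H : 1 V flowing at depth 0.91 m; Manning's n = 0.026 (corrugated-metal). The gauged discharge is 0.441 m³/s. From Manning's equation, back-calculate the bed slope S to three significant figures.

0.000231

A = z·y² = 1.7×0.91² = 1.408 m²
P = 2y√(1+z²) = 2×0.91×√(1+1.7²) = 3.590 m
R = A/P = 1.408/3.590 = 0.3922 m
S = (Q·n / (1·A·R^(2/3)))² = (0.441×0.026 / (1×1.408×0.5358))² = 0.0002311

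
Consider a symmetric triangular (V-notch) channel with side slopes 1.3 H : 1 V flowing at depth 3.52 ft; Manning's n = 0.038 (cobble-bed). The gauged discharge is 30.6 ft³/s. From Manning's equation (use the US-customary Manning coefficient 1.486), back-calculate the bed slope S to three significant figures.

0.00151

A = z·y² = 1.3×3.52² = 16.11 ft²
P = 2y√(1+z²) = 2×3.52×√(1+1.3²) = 11.55 ft
R = A/P = 16.11/11.55 = 1.395 ft
S = (Q·n / (1.486·A·R^(2/3)))² = (30.6×0.038 / (1.486×16.11×1.248))² = 0.001514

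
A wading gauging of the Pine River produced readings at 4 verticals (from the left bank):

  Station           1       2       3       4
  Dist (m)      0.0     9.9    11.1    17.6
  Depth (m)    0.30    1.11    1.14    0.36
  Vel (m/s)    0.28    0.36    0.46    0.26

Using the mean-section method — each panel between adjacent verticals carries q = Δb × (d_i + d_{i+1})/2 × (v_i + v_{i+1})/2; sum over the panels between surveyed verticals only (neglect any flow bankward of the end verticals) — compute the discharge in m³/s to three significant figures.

4.54 m³/s

Panel 1-2: Δb = 9.9 m, d̄ = (0.30+1.11)/2 = 0.705, v̄ = (0.28+0.36)/2 = 0.32 → q = 9.9×0.705×0.32 = 2.233 m³/s
Panel 2-3: Δb = 1.2 m, d̄ = (1.11+1.14)/2 = 1.125, v̄ = (0.36+0.46)/2 = 0.41 → q = 1.2×1.125×0.41 = 0.5535 m³/s
Panel 3-4: Δb = 6.5 m, d̄ = (1.14+0.36)/2 = 0.75, v̄ = (0.46+0.26)/2 = 0.36 → q = 6.5×0.75×0.36 = 1.755 m³/s
Q = Σ q = 4.542 m³/s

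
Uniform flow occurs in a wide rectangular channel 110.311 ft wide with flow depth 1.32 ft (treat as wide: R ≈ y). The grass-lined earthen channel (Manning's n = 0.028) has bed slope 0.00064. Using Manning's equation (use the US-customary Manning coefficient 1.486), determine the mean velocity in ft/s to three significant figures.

A = b·y = 110.311 × 1.32 = 145.6 ft²
Wide channel: R ≈ y = 1.32 ft
Q = (1.486/n)·A·R^(2/3)·S^(1/2) = (1.486/0.028) × 145.6 × 1.320^(2/3) × 0.00064^(1/2) = 235.2 ft³/s
V = Q/A = 235.2/145.6 = 1.616 ft/s

1.62 ft/s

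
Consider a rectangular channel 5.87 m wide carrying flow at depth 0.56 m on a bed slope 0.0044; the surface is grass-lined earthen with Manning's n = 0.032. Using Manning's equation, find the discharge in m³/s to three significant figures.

A = b·y = 5.87 × 0.56 = 3.287 m²
P = b + 2y = 5.87 + 2×0.56 = 6.990 m
R = A/P = 3.287/6.990 = 0.4703 m
Q = (1/n)·A·R^(2/3)·S^(1/2) = (1/0.032) × 3.287 × 0.4703^(2/3) × 0.0044^(1/2) = 4.121 m³/s

4.12 m³/s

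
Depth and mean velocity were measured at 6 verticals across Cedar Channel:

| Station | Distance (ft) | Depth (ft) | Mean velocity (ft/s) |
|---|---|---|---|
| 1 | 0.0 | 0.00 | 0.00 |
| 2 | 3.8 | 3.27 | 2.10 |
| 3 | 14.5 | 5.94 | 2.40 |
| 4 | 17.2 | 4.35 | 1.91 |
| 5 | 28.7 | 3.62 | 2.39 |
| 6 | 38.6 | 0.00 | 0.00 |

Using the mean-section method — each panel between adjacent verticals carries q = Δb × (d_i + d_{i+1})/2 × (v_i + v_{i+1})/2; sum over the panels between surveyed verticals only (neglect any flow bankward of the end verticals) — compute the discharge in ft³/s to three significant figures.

267 ft³/s

Panel 1-2: Δb = 3.8 ft, d̄ = (0.00+3.27)/2 = 1.635, v̄ = (0.00+2.10)/2 = 1.05 → q = 3.8×1.635×1.05 = 6.524 ft³/s
Panel 2-3: Δb = 10.7 ft, d̄ = (3.27+5.94)/2 = 4.605, v̄ = (2.10+2.40)/2 = 2.25 → q = 10.7×4.605×2.25 = 110.9 ft³/s
Panel 3-4: Δb = 2.7 ft, d̄ = (5.94+4.35)/2 = 5.145, v̄ = (2.40+1.91)/2 = 2.155 → q = 2.7×5.145×2.155 = 29.94 ft³/s
Panel 4-5: Δb = 11.5 ft, d̄ = (4.35+3.62)/2 = 3.985, v̄ = (1.91+2.39)/2 = 2.15 → q = 11.5×3.985×2.15 = 98.53 ft³/s
Panel 5-6: Δb = 9.9 ft, d̄ = (3.62+0.00)/2 = 1.81, v̄ = (2.39+0.00)/2 = 1.195 → q = 9.9×1.81×1.195 = 21.41 ft³/s
Q = Σ q = 267.3 ft³/s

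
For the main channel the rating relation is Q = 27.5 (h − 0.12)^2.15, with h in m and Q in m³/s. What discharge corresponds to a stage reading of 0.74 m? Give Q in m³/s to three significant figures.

9.84 m³/s

Q = 27.5 × (0.74 − 0.12)^2.15 = 27.5 × 0.62^2.15 = 9.840 m³/s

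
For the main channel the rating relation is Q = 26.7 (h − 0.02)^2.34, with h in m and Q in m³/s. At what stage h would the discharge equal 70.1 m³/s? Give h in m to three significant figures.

1.53 m

h − h₀ = (Q/C)^(1/b) = (70.1/26.7)^(1/2.34) = 1.511 m
h = 0.02 + 1.511 = 1.531 m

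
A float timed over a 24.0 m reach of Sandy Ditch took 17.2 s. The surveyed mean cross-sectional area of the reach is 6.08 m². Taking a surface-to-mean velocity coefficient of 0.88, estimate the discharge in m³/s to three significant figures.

v_surface = L / t̄ = 24.0 / 17.2 = 1.395 m/s
v_mean = 0.88 × 1.395 = 1.228 m/s
Q = A × v_mean = 6.08 × 1.228 = 7.466 m³/s

7.47 m³/s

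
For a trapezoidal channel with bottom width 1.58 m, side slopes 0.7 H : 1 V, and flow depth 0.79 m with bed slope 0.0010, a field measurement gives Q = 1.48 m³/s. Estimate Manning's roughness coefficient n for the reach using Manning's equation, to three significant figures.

A = (b + z·y)·y = (1.58 + 0.7×0.79)×0.79 = 1.685 m²
P = b + 2y√(1+z²) = 1.58 + 2×0.79×√(1+0.7²) = 3.509 m
R = A/P = 1.685/3.509 = 0.4803 m
n = (1/Q)·A·R^(2/3)·S^(1/2) = (1/1.48) × 1.685 × 0.6133 × 0.03162 = 0.02208

0.0221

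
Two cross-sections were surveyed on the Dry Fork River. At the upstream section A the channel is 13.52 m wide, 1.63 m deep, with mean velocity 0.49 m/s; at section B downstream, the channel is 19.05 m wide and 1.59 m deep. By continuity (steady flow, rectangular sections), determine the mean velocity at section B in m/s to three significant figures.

0.357 m/s

Q = A₁V₁ = (13.52×1.63) × 0.49 = 10.80 m³/s
A₂ = 19.05 × 1.59 = 30.29 m²
V₂ = Q/A₂ = 10.80/30.29 = 0.3565 m/s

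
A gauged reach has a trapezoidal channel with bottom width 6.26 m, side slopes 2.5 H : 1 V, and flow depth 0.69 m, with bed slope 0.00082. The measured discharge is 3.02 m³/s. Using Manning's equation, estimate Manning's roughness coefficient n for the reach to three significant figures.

A = (b + z·y)·y = (6.26 + 2.5×0.69)×0.69 = 5.510 m²
P = b + 2y√(1+z²) = 6.26 + 2×0.69×√(1+2.5²) = 9.976 m
R = A/P = 5.510/9.976 = 0.5523 m
n = (1/Q)·A·R^(2/3)·S^(1/2) = (1/3.02) × 5.510 × 0.6732 × 0.02864 = 0.03517

0.0352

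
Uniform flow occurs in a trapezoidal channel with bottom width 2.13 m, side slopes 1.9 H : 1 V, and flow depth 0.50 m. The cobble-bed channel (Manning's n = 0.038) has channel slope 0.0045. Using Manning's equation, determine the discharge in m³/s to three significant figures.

A = (b + z·y)·y = (2.13 + 1.9×0.50)×0.50 = 1.540 m²
P = b + 2y√(1+z²) = 2.13 + 2×0.50×√(1+1.9²) = 4.277 m
R = A/P = 1.540/4.277 = 0.3601 m
Q = (1/n)·A·R^(2/3)·S^(1/2) = (1/0.038) × 1.540 × 0.3601^(2/3) × 0.0045^(1/2) = 1.376 m³/s

1.38 m³/s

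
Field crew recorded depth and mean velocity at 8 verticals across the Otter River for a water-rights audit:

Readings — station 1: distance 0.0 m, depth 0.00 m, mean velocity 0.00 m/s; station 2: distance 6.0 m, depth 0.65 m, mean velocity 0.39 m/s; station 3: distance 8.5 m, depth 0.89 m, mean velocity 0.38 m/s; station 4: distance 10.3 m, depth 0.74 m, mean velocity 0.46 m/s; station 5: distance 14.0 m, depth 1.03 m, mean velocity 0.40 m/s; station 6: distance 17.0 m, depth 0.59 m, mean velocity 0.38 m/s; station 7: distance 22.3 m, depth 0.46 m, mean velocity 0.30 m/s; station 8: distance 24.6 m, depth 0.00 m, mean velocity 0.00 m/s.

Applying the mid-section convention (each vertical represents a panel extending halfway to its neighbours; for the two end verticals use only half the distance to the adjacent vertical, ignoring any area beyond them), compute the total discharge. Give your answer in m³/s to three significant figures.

w_2 = (8.5 − 0.0)/2 = 4.25 m; q_2 = 0.39 × 0.65 × 4.25 = 1.077 m³/s
w_3 = (10.3 − 6.0)/2 = 2.15 m; q_3 = 0.38 × 0.89 × 2.15 = 0.7271 m³/s
w_4 = (14.0 − 8.5)/2 = 2.75 m; q_4 = 0.46 × 0.74 × 2.75 = 0.9361 m³/s
w_5 = (17.0 − 10.3)/2 = 3.35 m; q_5 = 0.40 × 1.03 × 3.35 = 1.380 m³/s
w_6 = (22.3 − 14.0)/2 = 4.15 m; q_6 = 0.38 × 0.59 × 4.15 = 0.9304 m³/s
w_7 = (24.6 − 17.0)/2 = 3.8 m; q_7 = 0.30 × 0.46 × 3.8 = 0.5244 m³/s
Stations 1, 8 contribute zero (depth or velocity is 0).
Q = Σ qᵢ = 5.576 m³/s

5.58 m³/s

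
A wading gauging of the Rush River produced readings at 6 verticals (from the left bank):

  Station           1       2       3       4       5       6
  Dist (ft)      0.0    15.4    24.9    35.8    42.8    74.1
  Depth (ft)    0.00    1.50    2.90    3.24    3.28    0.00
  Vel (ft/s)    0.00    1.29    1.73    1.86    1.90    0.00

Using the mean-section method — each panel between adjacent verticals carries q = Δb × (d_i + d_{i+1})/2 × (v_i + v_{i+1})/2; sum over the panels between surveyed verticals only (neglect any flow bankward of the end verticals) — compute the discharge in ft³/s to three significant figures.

191 ft³/s

Panel 1-2: Δb = 15.4 ft, d̄ = (0.00+1.50)/2 = 0.75, v̄ = (0.00+1.29)/2 = 0.645 → q = 15.4×0.75×0.645 = 7.450 ft³/s
Panel 2-3: Δb = 9.5 ft, d̄ = (1.50+2.90)/2 = 2.2, v̄ = (1.29+1.73)/2 = 1.51 → q = 9.5×2.2×1.51 = 31.56 ft³/s
Panel 3-4: Δb = 10.9 ft, d̄ = (2.90+3.24)/2 = 3.07, v̄ = (1.73+1.86)/2 = 1.795 → q = 10.9×3.07×1.795 = 60.07 ft³/s
Panel 4-5: Δb = 7 ft, d̄ = (3.24+3.28)/2 = 3.26, v̄ = (1.86+1.90)/2 = 1.88 → q = 7×3.26×1.88 = 42.90 ft³/s
Panel 5-6: Δb = 31.3 ft, d̄ = (3.28+0.00)/2 = 1.64, v̄ = (1.90+0.00)/2 = 0.95 → q = 31.3×1.64×0.95 = 48.77 ft³/s
Q = Σ q = 190.7 ft³/s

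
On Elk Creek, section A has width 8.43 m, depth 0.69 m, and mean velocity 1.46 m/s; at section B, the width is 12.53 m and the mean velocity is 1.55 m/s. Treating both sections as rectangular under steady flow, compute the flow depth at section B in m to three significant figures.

Q = A₁V₁ = (8.43×0.69) × 1.46 = 8.492 m³/s
d₂ = Q/(b₂ V₂) = 8.492/(12.53×1.55) = 0.4373 m

0.437 m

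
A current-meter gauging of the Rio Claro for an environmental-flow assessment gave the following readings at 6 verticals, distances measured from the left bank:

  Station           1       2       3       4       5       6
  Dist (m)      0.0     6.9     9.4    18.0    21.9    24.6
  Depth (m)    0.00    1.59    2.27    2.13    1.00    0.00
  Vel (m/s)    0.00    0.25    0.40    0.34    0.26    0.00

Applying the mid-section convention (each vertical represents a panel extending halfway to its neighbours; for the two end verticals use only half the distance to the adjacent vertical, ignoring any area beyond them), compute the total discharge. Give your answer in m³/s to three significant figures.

12.3 m³/s

w_2 = (9.4 − 0.0)/2 = 4.7 m; q_2 = 0.25 × 1.59 × 4.7 = 1.868 m³/s
w_3 = (18.0 − 6.9)/2 = 5.55 m; q_3 = 0.40 × 2.27 × 5.55 = 5.039 m³/s
w_4 = (21.9 − 9.4)/2 = 6.25 m; q_4 = 0.34 × 2.13 × 6.25 = 4.526 m³/s
w_5 = (24.6 − 18.0)/2 = 3.3 m; q_5 = 0.26 × 1.00 × 3.3 = 0.8580 m³/s
Stations 1, 6 contribute zero (depth or velocity is 0).
Q = Σ qᵢ = 12.29 m³/s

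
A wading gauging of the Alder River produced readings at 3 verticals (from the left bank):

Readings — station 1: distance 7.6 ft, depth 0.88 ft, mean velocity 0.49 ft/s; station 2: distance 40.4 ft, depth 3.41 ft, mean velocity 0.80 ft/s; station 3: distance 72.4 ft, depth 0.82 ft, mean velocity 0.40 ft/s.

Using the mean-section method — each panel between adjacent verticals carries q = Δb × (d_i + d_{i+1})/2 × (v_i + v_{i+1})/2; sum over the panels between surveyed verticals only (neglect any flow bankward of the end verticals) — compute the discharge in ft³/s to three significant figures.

Panel 1-2: Δb = 32.8 ft, d̄ = (0.88+3.41)/2 = 2.145, v̄ = (0.49+0.80)/2 = 0.645 → q = 32.8×2.145×0.645 = 45.38 ft³/s
Panel 2-3: Δb = 32 ft, d̄ = (3.41+0.82)/2 = 2.115, v̄ = (0.80+0.40)/2 = 0.6 → q = 32×2.115×0.6 = 40.61 ft³/s
Q = Σ q = 85.99 ft³/s

86.0 ft³/s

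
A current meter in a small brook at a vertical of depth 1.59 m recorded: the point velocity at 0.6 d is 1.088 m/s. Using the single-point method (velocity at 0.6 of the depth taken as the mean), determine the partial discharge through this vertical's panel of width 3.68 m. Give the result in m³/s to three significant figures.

v̄ = v₀.₆ = 1.088 m/s
q = v̄ × d × w = 1.088 × 1.59 × 3.68 = 6.366 m³/s

6.37 m³/s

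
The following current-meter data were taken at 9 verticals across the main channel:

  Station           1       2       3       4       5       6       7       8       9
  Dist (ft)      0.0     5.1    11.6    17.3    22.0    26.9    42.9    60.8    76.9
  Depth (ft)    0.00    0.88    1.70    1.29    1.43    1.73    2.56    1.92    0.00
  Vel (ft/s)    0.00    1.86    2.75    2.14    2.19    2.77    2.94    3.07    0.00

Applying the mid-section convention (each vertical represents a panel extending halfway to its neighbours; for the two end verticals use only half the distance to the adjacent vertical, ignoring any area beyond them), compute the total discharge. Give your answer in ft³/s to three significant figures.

w_2 = (11.6 − 0.0)/2 = 5.8 ft; q_2 = 1.86 × 0.88 × 5.8 = 9.493 ft³/s
w_3 = (17.3 − 5.1)/2 = 6.1 ft; q_3 = 2.75 × 1.70 × 6.1 = 28.52 ft³/s
w_4 = (22.0 − 11.6)/2 = 5.2 ft; q_4 = 2.14 × 1.29 × 5.2 = 14.36 ft³/s
w_5 = (26.9 − 17.3)/2 = 4.8 ft; q_5 = 2.19 × 1.43 × 4.8 = 15.03 ft³/s
w_6 = (42.9 − 22.0)/2 = 10.45 ft; q_6 = 2.77 × 1.73 × 10.45 = 50.08 ft³/s
w_7 = (60.8 − 26.9)/2 = 16.95 ft; q_7 = 2.94 × 2.56 × 16.95 = 127.6 ft³/s
w_8 = (76.9 − 42.9)/2 = 17 ft; q_8 = 3.07 × 1.92 × 17 = 100.2 ft³/s
Stations 1, 9 contribute zero (depth or velocity is 0).
Q = Σ qᵢ = 345.3 ft³/s

345 ft³/s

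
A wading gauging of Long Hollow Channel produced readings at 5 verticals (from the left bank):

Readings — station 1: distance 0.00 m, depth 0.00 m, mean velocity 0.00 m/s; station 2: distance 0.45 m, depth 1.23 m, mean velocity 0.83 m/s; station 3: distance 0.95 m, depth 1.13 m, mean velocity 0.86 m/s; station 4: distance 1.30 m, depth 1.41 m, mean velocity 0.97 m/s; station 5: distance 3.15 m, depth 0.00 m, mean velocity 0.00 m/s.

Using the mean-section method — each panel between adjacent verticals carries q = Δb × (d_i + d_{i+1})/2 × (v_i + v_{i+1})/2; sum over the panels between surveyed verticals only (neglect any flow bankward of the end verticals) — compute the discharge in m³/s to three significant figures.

Panel 1-2: Δb = 0.45 m, d̄ = (0.00+1.23)/2 = 0.615, v̄ = (0.00+0.83)/2 = 0.415 → q = 0.45×0.615×0.415 = 0.1149 m³/s
Panel 2-3: Δb = 0.5 m, d̄ = (1.23+1.13)/2 = 1.18, v̄ = (0.83+0.86)/2 = 0.845 → q = 0.5×1.18×0.845 = 0.4986 m³/s
Panel 3-4: Δb = 0.35 m, d̄ = (1.13+1.41)/2 = 1.27, v̄ = (0.86+0.97)/2 = 0.915 → q = 0.35×1.27×0.915 = 0.4067 m³/s
Panel 4-5: Δb = 1.85 m, d̄ = (1.41+0.00)/2 = 0.705, v̄ = (0.97+0.00)/2 = 0.485 → q = 1.85×0.705×0.485 = 0.6326 m³/s
Q = Σ q = 1.653 m³/s

1.65 m³/s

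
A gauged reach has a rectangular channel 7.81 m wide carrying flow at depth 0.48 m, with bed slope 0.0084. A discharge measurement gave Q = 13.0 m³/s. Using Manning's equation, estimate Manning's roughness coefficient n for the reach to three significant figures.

A = b·y = 7.81 × 0.48 = 3.749 m²
P = b + 2y = 7.81 + 2×0.48 = 8.770 m
R = A/P = 3.749/8.770 = 0.4275 m
n = (1/Q)·A·R^(2/3)·S^(1/2) = (1/13.0) × 3.749 × 0.5675 × 0.09165 = 0.01500

0.0150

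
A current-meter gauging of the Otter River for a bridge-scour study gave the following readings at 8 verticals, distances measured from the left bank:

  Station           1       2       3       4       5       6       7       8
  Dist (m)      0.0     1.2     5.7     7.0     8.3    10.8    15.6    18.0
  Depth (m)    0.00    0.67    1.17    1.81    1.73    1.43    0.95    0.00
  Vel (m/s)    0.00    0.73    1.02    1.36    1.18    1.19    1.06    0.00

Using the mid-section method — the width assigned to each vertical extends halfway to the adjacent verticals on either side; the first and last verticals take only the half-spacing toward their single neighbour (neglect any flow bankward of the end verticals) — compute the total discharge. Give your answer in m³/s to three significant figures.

w_2 = (5.7 − 0.0)/2 = 2.85 m; q_2 = 0.73 × 0.67 × 2.85 = 1.394 m³/s
w_3 = (7.0 − 1.2)/2 = 2.9 m; q_3 = 1.02 × 1.17 × 2.9 = 3.461 m³/s
w_4 = (8.3 − 5.7)/2 = 1.3 m; q_4 = 1.36 × 1.81 × 1.3 = 3.200 m³/s
w_5 = (10.8 − 7.0)/2 = 1.9 m; q_5 = 1.18 × 1.73 × 1.9 = 3.879 m³/s
w_6 = (15.6 − 8.3)/2 = 3.65 m; q_6 = 1.19 × 1.43 × 3.65 = 6.211 m³/s
w_7 = (18.0 − 10.8)/2 = 3.6 m; q_7 = 1.06 × 0.95 × 3.6 = 3.625 m³/s
Stations 1, 8 contribute zero (depth or velocity is 0).
Q = Σ qᵢ = 21.77 m³/s

21.8 m³/s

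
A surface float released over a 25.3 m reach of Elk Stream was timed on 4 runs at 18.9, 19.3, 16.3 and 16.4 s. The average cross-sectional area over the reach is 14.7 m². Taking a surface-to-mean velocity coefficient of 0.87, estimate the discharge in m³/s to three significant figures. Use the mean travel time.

18.3 m³/s

t̄ = (18.9 + 19.3 + 16.3 + 16.4) / 4 = 17.725 s
v_surface = L / t̄ = 25.3 / 17.725 = 1.427 m/s
v_mean = 0.87 × 1.427 = 1.242 m/s
Q = A × v_mean = 14.7 × 1.242 = 18.25 m³/s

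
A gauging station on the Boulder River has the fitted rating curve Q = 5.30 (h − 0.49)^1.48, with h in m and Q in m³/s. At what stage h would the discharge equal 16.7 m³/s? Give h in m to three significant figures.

h − h₀ = (Q/C)^(1/b) = (16.7/5.30)^(1/1.48) = 2.172 m
h = 0.49 + 2.172 = 2.662 m

2.66 m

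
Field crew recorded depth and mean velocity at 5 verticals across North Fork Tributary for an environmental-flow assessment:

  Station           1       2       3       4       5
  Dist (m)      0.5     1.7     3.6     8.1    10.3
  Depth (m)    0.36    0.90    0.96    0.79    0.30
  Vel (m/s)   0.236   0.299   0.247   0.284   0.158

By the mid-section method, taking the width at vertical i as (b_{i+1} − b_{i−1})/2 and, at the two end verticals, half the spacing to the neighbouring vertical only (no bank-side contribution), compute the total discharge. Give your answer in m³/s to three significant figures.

w_1 = (1.7 − 0.5)/2 = 0.6 m; q_1 = 0.236 × 0.36 × 0.6 = 0.05098 m³/s
w_2 = (3.6 − 0.5)/2 = 1.55 m; q_2 = 0.299 × 0.90 × 1.55 = 0.4171 m³/s
w_3 = (8.1 − 1.7)/2 = 3.2 m; q_3 = 0.247 × 0.96 × 3.2 = 0.7588 m³/s
w_4 = (10.3 − 3.6)/2 = 3.35 m; q_4 = 0.284 × 0.79 × 3.35 = 0.7516 m³/s
w_5 = (10.3 − 8.1)/2 = 1.1 m; q_5 = 0.158 × 0.30 × 1.1 = 0.05214 m³/s
Q = Σ qᵢ = 2.031 m³/s

2.03 m³/s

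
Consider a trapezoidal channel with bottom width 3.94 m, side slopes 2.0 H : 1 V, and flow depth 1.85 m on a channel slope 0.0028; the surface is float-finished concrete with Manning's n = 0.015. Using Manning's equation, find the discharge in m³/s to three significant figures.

A = (b + z·y)·y = (3.94 + 2.0×1.85)×1.85 = 14.13 m²
P = b + 2y√(1+z²) = 3.94 + 2×1.85×√(1+2.0²) = 12.21 m
R = A/P = 14.13/12.21 = 1.157 m
Q = (1/n)·A·R^(2/3)·S^(1/2) = (1/0.015) × 14.13 × 1.157^(2/3) × 0.0028^(1/2) = 54.96 m³/s

55.0 m³/s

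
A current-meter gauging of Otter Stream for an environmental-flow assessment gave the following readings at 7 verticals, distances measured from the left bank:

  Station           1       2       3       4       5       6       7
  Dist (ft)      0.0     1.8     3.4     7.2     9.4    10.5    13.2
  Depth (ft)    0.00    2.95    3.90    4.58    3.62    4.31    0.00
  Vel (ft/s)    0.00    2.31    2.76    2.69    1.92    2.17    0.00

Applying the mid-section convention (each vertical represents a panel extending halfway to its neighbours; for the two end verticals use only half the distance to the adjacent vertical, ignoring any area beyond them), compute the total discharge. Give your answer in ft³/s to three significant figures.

w_2 = (3.4 − 0.0)/2 = 1.7 ft; q_2 = 2.31 × 2.95 × 1.7 = 11.58 ft³/s
w_3 = (7.2 − 1.8)/2 = 2.7 ft; q_3 = 2.76 × 3.90 × 2.7 = 29.06 ft³/s
w_4 = (9.4 − 3.4)/2 = 3 ft; q_4 = 2.69 × 4.58 × 3 = 36.96 ft³/s
w_5 = (10.5 − 7.2)/2 = 1.65 ft; q_5 = 1.92 × 3.62 × 1.65 = 11.47 ft³/s
w_6 = (13.2 − 9.4)/2 = 1.9 ft; q_6 = 2.17 × 4.31 × 1.9 = 17.77 ft³/s
Stations 1, 7 contribute zero (depth or velocity is 0).
Q = Σ qᵢ = 106.8 ft³/s

107 ft³/s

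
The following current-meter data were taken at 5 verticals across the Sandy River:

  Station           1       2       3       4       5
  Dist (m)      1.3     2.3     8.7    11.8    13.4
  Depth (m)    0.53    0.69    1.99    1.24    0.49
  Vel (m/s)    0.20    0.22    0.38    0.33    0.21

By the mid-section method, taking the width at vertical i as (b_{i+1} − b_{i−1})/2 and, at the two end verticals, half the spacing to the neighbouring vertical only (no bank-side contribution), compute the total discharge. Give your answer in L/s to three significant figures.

5250 L/s

w_1 = (2.3 − 1.3)/2 = 0.5 m; q_1 = 0.20 × 0.53 × 0.5 = 0.05300 m³/s
w_2 = (8.7 − 1.3)/2 = 3.7 m; q_2 = 0.22 × 0.69 × 3.7 = 0.5617 m³/s
w_3 = (11.8 − 2.3)/2 = 4.75 m; q_3 = 0.38 × 1.99 × 4.75 = 3.592 m³/s
w_4 = (13.4 − 8.7)/2 = 2.35 m; q_4 = 0.33 × 1.24 × 2.35 = 0.9616 m³/s
w_5 = (13.4 − 11.8)/2 = 0.8 m; q_5 = 0.21 × 0.49 × 0.8 = 0.08232 m³/s
Q = Σ qᵢ = 5.251 m³/s
= 5.251 × 1000 = 5251 L/s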